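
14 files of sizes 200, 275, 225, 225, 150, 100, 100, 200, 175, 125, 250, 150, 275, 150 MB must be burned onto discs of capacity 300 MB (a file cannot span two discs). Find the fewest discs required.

10

Total = 275 + 275 + 250 + 225 + 225 + 200 + 200 + 175 + 150 + 150 + 150 + 125 + 100 + 100 = 2600 MB.
Lower bound: ⌈2600/300⌉ = 9 discs.
A packing using 10 discs:
  disc 1: 275 = 275
  disc 2: 275 = 275
  disc 3: 250 = 250
  disc 4: 225 = 225
  disc 5: 225 = 225
  disc 6: 200 + 100 = 300
  disc 7: 200 + 100 = 300
  disc 8: 175 + 125 = 300
  disc 9: 150 + 150 = 300
  disc 10: 150 = 150
No arrangement into 9 discs stays within capacity, so 10 is optimal.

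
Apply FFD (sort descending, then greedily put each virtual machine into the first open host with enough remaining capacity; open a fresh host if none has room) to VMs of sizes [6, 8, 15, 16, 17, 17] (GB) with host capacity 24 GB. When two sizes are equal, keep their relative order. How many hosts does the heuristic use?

Sorted descending: 17, 17, 16, 15, 8, 6.
  17 → host 1 (new)  [load 17/24]
  17 → host 2 (new)  [load 17/24]
  16 → host 3 (new)  [load 16/24]
  15 → host 4 (new)  [load 15/24]
  8 → host 3  [load 24/24]
  6 → host 1  [load 23/24]
4 hosts opened.

4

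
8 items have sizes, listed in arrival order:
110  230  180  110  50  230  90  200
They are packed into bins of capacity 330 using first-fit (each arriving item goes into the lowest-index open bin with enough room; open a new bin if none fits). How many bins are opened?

  110 → bin 1 (new)  [load 110/330]
  230 → bin 2 (new)  [load 230/330]
  180 → bin 1  [load 290/330]
  110 → bin 3 (new)  [load 110/330]
  50 → bin 2  [load 280/330]
  230 → bin 4 (new)  [load 230/330]
  90 → bin 3  [load 200/330]
  200 → bin 5 (new)  [load 200/330]
5 bins opened.

5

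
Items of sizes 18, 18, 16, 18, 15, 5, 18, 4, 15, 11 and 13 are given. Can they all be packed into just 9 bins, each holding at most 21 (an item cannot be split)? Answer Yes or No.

A valid assignment using 9 bins:
  bin 1: 18 = 18
  bin 2: 18 = 18
  bin 3: 18 = 18
  bin 4: 18 = 18
  bin 5: 16 + 5 = 21
  bin 6: 15 + 4 = 19
  bin 7: 15 = 15
  bin 8: 13 = 13
  bin 9: 11 = 11
Every load is within 21, so 9 bins suffice.

Yes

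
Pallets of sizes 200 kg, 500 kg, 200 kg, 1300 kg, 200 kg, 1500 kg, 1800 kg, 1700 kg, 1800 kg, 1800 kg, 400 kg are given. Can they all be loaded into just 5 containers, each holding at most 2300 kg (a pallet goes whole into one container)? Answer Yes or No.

No

Total = 11400 kg; ⌈11400/2300⌉ = 5.
6 pallets each exceed half the capacity and cannot share a container, forcing at least 6 containers.
At least 6 containers are required, but only 5 are allowed.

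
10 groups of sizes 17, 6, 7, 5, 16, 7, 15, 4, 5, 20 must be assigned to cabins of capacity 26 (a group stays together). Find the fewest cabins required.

4

Total = 20 + 17 + 16 + 15 + 7 + 7 + 6 + 5 + 5 + 4 = 102.
Lower bound: ⌈102/26⌉ = 4 cabins.
A packing using 4 cabins:
  cabin 1: 20 + 6 = 26
  cabin 2: 17 + 7 = 24
  cabin 3: 16 + 5 + 5 = 26
  cabin 4: 15 + 7 + 4 = 26
This matches the lower bound, so 4 is optimal.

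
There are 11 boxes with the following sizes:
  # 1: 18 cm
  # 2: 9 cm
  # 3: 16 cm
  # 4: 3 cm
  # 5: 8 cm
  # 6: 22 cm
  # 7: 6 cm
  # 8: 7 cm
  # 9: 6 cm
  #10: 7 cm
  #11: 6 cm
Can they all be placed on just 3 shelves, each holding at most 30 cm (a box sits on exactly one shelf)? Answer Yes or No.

No

Total = 108 cm; ⌈108/30⌉ = 4.
At least 4 shelves are required, but only 3 are allowed.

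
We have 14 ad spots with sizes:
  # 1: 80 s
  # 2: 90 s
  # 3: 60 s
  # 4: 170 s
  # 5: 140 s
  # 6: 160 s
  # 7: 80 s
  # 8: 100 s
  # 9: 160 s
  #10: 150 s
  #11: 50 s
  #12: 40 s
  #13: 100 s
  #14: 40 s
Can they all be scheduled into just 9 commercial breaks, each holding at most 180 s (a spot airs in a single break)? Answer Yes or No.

Yes

A valid assignment using 9 commercial breaks:
  break 1: 170 = 170
  break 2: 160 = 160
  break 3: 160 = 160
  break 4: 150 = 150
  break 5: 140 + 40 = 180
  break 6: 100 + 80 = 180
  break 7: 100 + 80 = 180
  break 8: 90 + 60 = 150
  break 9: 50 + 40 = 90
Every load is within 180 s, so 9 commercial breaks suffice.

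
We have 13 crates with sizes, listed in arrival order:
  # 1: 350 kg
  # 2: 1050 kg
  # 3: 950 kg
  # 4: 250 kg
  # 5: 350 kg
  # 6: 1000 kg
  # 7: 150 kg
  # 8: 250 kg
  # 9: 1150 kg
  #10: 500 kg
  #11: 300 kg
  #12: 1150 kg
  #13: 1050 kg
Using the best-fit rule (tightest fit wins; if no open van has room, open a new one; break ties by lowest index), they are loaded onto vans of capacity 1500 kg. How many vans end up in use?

7

  350 → van 1 (new)  [load 350/1500]
  1050 → van 1  [load 1400/1500]
  950 → van 2 (new)  [load 950/1500]
  250 → van 2  [load 1200/1500]
  350 → van 3 (new)  [load 350/1500]
  1000 → van 3  [load 1350/1500]
  150 → van 3  [load 1500/1500]
  250 → van 2  [load 1450/1500]
  1150 → van 4 (new)  [load 1150/1500]
  500 → van 5 (new)  [load 500/1500]
  300 → van 4  [load 1450/1500]
  1150 → van 6 (new)  [load 1150/1500]
  1050 → van 7 (new)  [load 1050/1500]
7 vans opened.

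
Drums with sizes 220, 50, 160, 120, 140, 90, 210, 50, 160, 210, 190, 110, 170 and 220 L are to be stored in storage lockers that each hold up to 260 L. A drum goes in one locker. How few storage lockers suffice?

10

Total = 220 + 220 + 210 + 210 + 190 + 170 + 160 + 160 + 140 + 120 + 110 + 90 + 50 + 50 = 2100 L.
Lower bound: ⌈2100/260⌉ = 9 storage lockers.
A packing using 10 storage lockers:
  locker 1: 220 = 220
  locker 2: 220 = 220
  locker 3: 210 + 50 = 260
  locker 4: 210 + 50 = 260
  locker 5: 190 = 190
  locker 6: 170 + 90 = 260
  locker 7: 160 = 160
  locker 8: 160 = 160
  locker 9: 140 + 120 = 260
  locker 10: 110 = 110
No arrangement into 9 storage lockers stays within capacity, so 10 is optimal.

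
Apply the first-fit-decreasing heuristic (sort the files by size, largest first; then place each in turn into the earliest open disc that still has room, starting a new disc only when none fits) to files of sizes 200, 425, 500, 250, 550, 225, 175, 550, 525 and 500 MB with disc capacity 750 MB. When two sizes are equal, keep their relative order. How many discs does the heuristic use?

6

Sorted descending: 550, 550, 525, 500, 500, 425, 250, 225, 200, 175.
  550 → disc 1 (new)  [load 550/750]
  550 → disc 2 (new)  [load 550/750]
  525 → disc 3 (new)  [load 525/750]
  500 → disc 4 (new)  [load 500/750]
  500 → disc 5 (new)  [load 500/750]
  425 → disc 6 (new)  [load 425/750]
  250 → disc 4  [load 750/750]
  225 → disc 3  [load 750/750]
  200 → disc 1  [load 750/750]
  175 → disc 2  [load 725/750]
6 discs opened.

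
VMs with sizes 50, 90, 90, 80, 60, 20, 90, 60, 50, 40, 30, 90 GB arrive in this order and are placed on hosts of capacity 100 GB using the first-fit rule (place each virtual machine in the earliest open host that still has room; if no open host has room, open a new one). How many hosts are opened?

9

  50 → host 1 (new)  [load 50/100]
  90 → host 2 (new)  [load 90/100]
  90 → host 3 (new)  [load 90/100]
  80 → host 4 (new)  [load 80/100]
  60 → host 5 (new)  [load 60/100]
  20 → host 1  [load 70/100]
  90 → host 6 (new)  [load 90/100]
  60 → host 7 (new)  [load 60/100]
  50 → host 8 (new)  [load 50/100]
  40 → host 5  [load 100/100]
  30 → host 1  [load 100/100]
  90 → host 9 (new)  [load 90/100]
9 hosts opened.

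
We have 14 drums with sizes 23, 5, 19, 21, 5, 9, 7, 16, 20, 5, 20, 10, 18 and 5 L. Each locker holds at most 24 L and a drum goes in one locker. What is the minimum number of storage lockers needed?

Total = 23 + 21 + 20 + 20 + 19 + 18 + 16 + 10 + 9 + 7 + 5 + 5 + 5 + 5 = 183 L.
Lower bound: ⌈183/24⌉ = 8 storage lockers.
A packing using 9 storage lockers:
  locker 1: 23 = 23
  locker 2: 21 = 21
  locker 3: 20 = 20
  locker 4: 20 = 20
  locker 5: 19 + 5 = 24
  locker 6: 18 + 5 = 23
  locker 7: 16 + 7 = 23
  locker 8: 10 + 9 + 5 = 24
  locker 9: 5 = 5
No arrangement into 8 storage lockers stays within capacity, so 9 is optimal.

9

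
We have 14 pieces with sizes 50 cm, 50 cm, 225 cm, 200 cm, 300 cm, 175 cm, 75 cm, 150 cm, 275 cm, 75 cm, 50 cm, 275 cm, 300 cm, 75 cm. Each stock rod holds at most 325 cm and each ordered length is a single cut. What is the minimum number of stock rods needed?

Total = 300 + 300 + 275 + 275 + 225 + 200 + 175 + 150 + 75 + 75 + 75 + 50 + 50 + 50 = 2275 cm.
Lower bound: ⌈2275/325⌉ = 7 stock rods.
A packing using 8 stock rods:
  stock rod 1: 300 = 300
  stock rod 2: 300 = 300
  stock rod 3: 275 + 50 = 325
  stock rod 4: 275 + 50 = 325
  stock rod 5: 225 + 75 = 300
  stock rod 6: 200 + 75 + 50 = 325
  stock rod 7: 175 + 150 = 325
  stock rod 8: 75 = 75
No arrangement into 7 stock rods stays within capacity, so 8 is optimal.

8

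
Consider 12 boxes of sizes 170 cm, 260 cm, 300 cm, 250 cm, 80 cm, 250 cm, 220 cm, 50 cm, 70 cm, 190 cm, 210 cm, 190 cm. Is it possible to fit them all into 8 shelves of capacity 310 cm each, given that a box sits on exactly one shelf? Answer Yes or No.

No

Total = 2240 cm; ⌈2240/310⌉ = 8.
9 boxes each exceed half the capacity and cannot share a shelf, forcing at least 9 shelves.
At least 9 shelves are required, but only 8 are allowed.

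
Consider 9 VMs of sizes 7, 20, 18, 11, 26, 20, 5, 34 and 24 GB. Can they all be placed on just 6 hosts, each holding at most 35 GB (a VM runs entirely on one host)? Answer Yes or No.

A valid assignment using 6 hosts:
  host 1: 34 = 34
  host 2: 26 + 7 = 33
  host 3: 24 + 11 = 35
  host 4: 20 + 5 = 25
  host 5: 20 = 20
  host 6: 18 = 18
Every load is within 35 GB, so 6 hosts suffice.

Yes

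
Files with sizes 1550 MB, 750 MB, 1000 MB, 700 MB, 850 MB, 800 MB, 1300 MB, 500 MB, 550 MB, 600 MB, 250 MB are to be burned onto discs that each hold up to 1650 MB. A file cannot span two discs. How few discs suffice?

Total = 1550 + 1300 + 1000 + 850 + 800 + 750 + 700 + 600 + 550 + 500 + 250 = 8850 MB.
Lower bound: ⌈8850/1650⌉ = 6 discs.
A packing using 6 discs:
  disc 1: 1550 = 1550
  disc 2: 1300 + 250 = 1550
  disc 3: 1000 + 600 = 1600
  disc 4: 850 + 800 = 1650
  disc 5: 750 + 700 = 1450
  disc 6: 550 + 500 = 1050
This matches the lower bound, so 6 is optimal.

6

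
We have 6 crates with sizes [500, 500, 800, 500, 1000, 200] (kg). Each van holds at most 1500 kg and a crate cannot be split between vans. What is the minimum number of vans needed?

3

Total = 1000 + 800 + 500 + 500 + 500 + 200 = 3500 kg.
Lower bound: ⌈3500/1500⌉ = 3 vans.
A packing using 3 vans:
  van 1: 1000 + 500 = 1500
  van 2: 800 + 500 + 200 = 1500
  van 3: 500 = 500
This matches the lower bound, so 3 is optimal.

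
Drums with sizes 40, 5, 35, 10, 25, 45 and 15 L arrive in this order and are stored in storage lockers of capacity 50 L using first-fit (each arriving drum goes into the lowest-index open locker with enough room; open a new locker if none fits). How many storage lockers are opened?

4

  40 → locker 1 (new)  [load 40/50]
  5 → locker 1  [load 45/50]
  35 → locker 2 (new)  [load 35/50]
  10 → locker 2  [load 45/50]
  25 → locker 3 (new)  [load 25/50]
  45 → locker 4 (new)  [load 45/50]
  15 → locker 3  [load 40/50]
4 storage lockers opened.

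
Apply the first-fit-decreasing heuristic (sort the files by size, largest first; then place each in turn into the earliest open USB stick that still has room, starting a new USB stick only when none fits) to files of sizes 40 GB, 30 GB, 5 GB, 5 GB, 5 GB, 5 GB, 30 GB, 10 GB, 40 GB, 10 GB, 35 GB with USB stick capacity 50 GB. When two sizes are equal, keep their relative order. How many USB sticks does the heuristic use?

Sorted descending: 40, 40, 35, 30, 30, 10, 10, 5, 5, 5, 5.
  40 → USB stick 1 (new)  [load 40/50]
  40 → USB stick 2 (new)  [load 40/50]
  35 → USB stick 3 (new)  [load 35/50]
  30 → USB stick 4 (new)  [load 30/50]
  30 → USB stick 5 (new)  [load 30/50]
  10 → USB stick 1  [load 50/50]
  10 → USB stick 2  [load 50/50]
  5 → USB stick 3  [load 40/50]
  5 → USB stick 3  [load 45/50]
  5 → USB stick 3  [load 50/50]
  5 → USB stick 4  [load 35/50]
5 USB sticks opened.

5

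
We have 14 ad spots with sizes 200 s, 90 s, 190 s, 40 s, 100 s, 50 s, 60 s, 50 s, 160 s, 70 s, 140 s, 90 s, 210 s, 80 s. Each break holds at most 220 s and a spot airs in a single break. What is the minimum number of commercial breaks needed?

Total = 210 + 200 + 190 + 160 + 140 + 100 + 90 + 90 + 80 + 70 + 60 + 50 + 50 + 40 = 1530 s.
Lower bound: ⌈1530/220⌉ = 7 commercial breaks.
A packing using 8 commercial breaks:
  break 1: 210 = 210
  break 2: 200 = 200
  break 3: 190 = 190
  break 4: 160 + 60 = 220
  break 5: 140 + 80 = 220
  break 6: 100 + 90 = 190
  break 7: 90 + 70 + 50 = 210
  break 8: 50 + 40 = 90
No arrangement into 7 commercial breaks stays within capacity, so 8 is optimal.

8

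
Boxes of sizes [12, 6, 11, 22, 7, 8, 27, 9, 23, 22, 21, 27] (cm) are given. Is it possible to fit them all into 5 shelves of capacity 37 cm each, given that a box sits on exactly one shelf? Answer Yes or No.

No

Total = 195 cm; ⌈195/37⌉ = 6.
At least 6 shelves are required, but only 5 are allowed.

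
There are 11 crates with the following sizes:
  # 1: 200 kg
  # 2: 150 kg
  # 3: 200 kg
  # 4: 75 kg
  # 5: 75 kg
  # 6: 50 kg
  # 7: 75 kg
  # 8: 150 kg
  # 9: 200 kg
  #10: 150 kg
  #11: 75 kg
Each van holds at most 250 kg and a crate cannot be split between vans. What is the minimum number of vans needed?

7

Total = 200 + 200 + 200 + 150 + 150 + 150 + 75 + 75 + 75 + 75 + 50 = 1400 kg.
Lower bound: ⌈1400/250⌉ = 6 vans.
A packing using 7 vans:
  van 1: 200 + 50 = 250
  van 2: 200 = 200
  van 3: 200 = 200
  van 4: 150 + 75 = 225
  van 5: 150 + 75 = 225
  van 6: 150 + 75 = 225
  van 7: 75 = 75
No arrangement into 6 vans stays within capacity, so 7 is optimal.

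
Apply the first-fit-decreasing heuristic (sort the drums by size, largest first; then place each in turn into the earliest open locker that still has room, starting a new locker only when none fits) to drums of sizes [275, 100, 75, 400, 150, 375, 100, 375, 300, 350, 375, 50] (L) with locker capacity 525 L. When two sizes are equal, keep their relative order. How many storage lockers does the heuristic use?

Sorted descending: 400, 375, 375, 375, 350, 300, 275, 150, 100, 100, 75, 50.
  400 → locker 1 (new)  [load 400/525]
  375 → locker 2 (new)  [load 375/525]
  375 → locker 3 (new)  [load 375/525]
  375 → locker 4 (new)  [load 375/525]
  350 → locker 5 (new)  [load 350/525]
  300 → locker 6 (new)  [load 300/525]
  275 → locker 7 (new)  [load 275/525]
  150 → locker 2  [load 525/525]
  100 → locker 1  [load 500/525]
  100 → locker 3  [load 475/525]
  75 → locker 4  [load 450/525]
  50 → locker 3  [load 525/525]
7 storage lockers opened.

7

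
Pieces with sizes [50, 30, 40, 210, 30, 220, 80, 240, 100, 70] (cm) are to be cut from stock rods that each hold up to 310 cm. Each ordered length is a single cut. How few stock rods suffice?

Total = 240 + 220 + 210 + 100 + 80 + 70 + 50 + 40 + 30 + 30 = 1070 cm.
Lower bound: ⌈1070/310⌉ = 4 stock rods.
A packing using 4 stock rods:
  stock rod 1: 240 + 70 = 310
  stock rod 2: 220 + 80 = 300
  stock rod 3: 210 + 100 = 310
  stock rod 4: 50 + 40 + 30 + 30 = 150
This matches the lower bound, so 4 is optimal.

4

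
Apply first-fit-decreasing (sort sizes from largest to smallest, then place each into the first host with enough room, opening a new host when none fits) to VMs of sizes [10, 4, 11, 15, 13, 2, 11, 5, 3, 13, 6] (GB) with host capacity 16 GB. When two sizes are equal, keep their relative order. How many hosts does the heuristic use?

Sorted descending: 15, 13, 13, 11, 11, 10, 6, 5, 4, 3, 2.
  15 → host 1 (new)  [load 15/16]
  13 → host 2 (new)  [load 13/16]
  13 → host 3 (new)  [load 13/16]
  11 → host 4 (new)  [load 11/16]
  11 → host 5 (new)  [load 11/16]
  10 → host 6 (new)  [load 10/16]
  6 → host 6  [load 16/16]
  5 → host 4  [load 16/16]
  4 → host 5  [load 15/16]
  3 → host 2  [load 16/16]
  2 → host 3  [load 15/16]
6 hosts opened.

6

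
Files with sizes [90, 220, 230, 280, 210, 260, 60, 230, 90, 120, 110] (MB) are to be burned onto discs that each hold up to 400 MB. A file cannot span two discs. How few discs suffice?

Total = 280 + 260 + 230 + 230 + 220 + 210 + 120 + 110 + 90 + 90 + 60 = 1900 MB.
Lower bound: ⌈1900/400⌉ = 5 discs.
Also, 6 files each exceed 200 MB, and no two of those can share a disc, so at least 6 discs are needed.
A packing using 6 discs:
  disc 1: 280 + 120 = 400
  disc 2: 260 + 110 = 370
  disc 3: 230 + 90 + 60 = 380
  disc 4: 230 + 90 = 320
  disc 5: 220 = 220
  disc 6: 210 = 210
This matches the lower bound, so 6 is optimal.

6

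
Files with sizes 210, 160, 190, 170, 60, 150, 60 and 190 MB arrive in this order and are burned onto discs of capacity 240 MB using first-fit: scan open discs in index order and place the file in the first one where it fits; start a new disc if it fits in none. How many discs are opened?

6

  210 → disc 1 (new)  [load 210/240]
  160 → disc 2 (new)  [load 160/240]
  190 → disc 3 (new)  [load 190/240]
  170 → disc 4 (new)  [load 170/240]
  60 → disc 2  [load 220/240]
  150 → disc 5 (new)  [load 150/240]
  60 → disc 4  [load 230/240]
  190 → disc 6 (new)  [load 190/240]
6 discs opened.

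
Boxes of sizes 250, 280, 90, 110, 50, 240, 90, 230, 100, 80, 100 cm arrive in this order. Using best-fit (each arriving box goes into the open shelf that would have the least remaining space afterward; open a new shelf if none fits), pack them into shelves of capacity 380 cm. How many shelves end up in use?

5

  250 → shelf 1 (new)  [load 250/380]
  280 → shelf 2 (new)  [load 280/380]
  90 → shelf 2  [load 370/380]
  110 → shelf 1  [load 360/380]
  50 → shelf 3 (new)  [load 50/380]
  240 → shelf 3  [load 290/380]
  90 → shelf 3  [load 380/380]
  230 → shelf 4 (new)  [load 230/380]
  100 → shelf 4  [load 330/380]
  80 → shelf 5 (new)  [load 80/380]
  100 → shelf 5  [load 180/380]
5 shelves opened.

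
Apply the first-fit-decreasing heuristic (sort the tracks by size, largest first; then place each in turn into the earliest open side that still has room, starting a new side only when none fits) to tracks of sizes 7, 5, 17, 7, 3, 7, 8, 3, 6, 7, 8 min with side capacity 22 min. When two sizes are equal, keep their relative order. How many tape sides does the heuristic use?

4

Sorted descending: 17, 8, 8, 7, 7, 7, 7, 6, 5, 3, 3.
  17 → side 1 (new)  [load 17/22]
  8 → side 2 (new)  [load 8/22]
  8 → side 2  [load 16/22]
  7 → side 3 (new)  [load 7/22]
  7 → side 3  [load 14/22]
  7 → side 3  [load 21/22]
  7 → side 4 (new)  [load 7/22]
  6 → side 2  [load 22/22]
  5 → side 1  [load 22/22]
  3 → side 4  [load 10/22]
  3 → side 4  [load 13/22]
4 tape sides opened.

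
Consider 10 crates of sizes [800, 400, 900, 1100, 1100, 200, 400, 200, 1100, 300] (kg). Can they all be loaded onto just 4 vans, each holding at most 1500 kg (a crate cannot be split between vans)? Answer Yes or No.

Total = 6500 kg; ⌈6500/1500⌉ = 5.
At least 5 vans are required, but only 4 are allowed.

No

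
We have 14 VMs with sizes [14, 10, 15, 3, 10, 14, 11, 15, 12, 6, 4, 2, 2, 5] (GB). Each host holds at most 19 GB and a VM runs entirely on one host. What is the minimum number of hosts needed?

Total = 15 + 15 + 14 + 14 + 12 + 11 + 10 + 10 + 6 + 5 + 4 + 3 + 2 + 2 = 123 GB.
Lower bound: ⌈123/19⌉ = 7 hosts.
Also, 8 VMs each exceed 19/2 GB, and no two of those can share a host, so at least 8 hosts are needed.
A packing using 8 hosts:
  host 1: 15 + 4 = 19
  host 2: 15 + 3 = 18
  host 3: 14 + 5 = 19
  host 4: 14 + 2 + 2 = 18
  host 5: 12 + 6 = 18
  host 6: 11 = 11
  host 7: 10 = 10
  host 8: 10 = 10
This matches the lower bound, so 8 is optimal.

8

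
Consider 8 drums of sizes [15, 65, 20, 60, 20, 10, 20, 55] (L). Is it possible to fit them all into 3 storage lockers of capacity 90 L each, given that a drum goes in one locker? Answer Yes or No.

A valid assignment using 3 storage lockers:
  locker 1: 65 + 20 = 85
  locker 2: 60 + 20 + 10 = 90
  locker 3: 55 + 20 + 15 = 90
Every load is within 90 L, so 3 storage lockers suffice.

Yes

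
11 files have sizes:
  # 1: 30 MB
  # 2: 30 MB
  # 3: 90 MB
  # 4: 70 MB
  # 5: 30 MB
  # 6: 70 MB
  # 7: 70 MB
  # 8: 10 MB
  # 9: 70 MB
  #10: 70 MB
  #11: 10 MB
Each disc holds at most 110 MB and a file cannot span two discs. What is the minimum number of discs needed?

Total = 90 + 70 + 70 + 70 + 70 + 70 + 30 + 30 + 30 + 10 + 10 = 550 MB.
Lower bound: ⌈550/110⌉ = 5 discs.
Also, 6 files each exceed 55 MB, and no two of those can share a disc, so at least 6 discs are needed.
A packing using 6 discs:
  disc 1: 90 + 10 + 10 = 110
  disc 2: 70 + 30 = 100
  disc 3: 70 + 30 = 100
  disc 4: 70 + 30 = 100
  disc 5: 70 = 70
  disc 6: 70 = 70
This matches the lower bound, so 6 is optimal.

6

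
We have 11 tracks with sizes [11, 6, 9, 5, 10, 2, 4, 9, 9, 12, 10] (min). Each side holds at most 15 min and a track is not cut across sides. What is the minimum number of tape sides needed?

Total = 12 + 11 + 10 + 10 + 9 + 9 + 9 + 6 + 5 + 4 + 2 = 87 min.
Lower bound: ⌈87/15⌉ = 6 tape sides.
Also, 7 tracks each exceed 15/2 min, and no two of those can share a side, so at least 7 tape sides are needed.
A packing using 7 tape sides:
  side 1: 12 + 2 = 14
  side 2: 11 + 4 = 15
  side 3: 10 + 5 = 15
  side 4: 10 = 10
  side 5: 9 + 6 = 15
  side 6: 9 = 9
  side 7: 9 = 9
This matches the lower bound, so 7 is optimal.

7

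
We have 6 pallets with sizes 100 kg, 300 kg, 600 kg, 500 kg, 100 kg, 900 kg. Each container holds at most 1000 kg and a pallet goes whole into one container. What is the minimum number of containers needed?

3

Total = 900 + 600 + 500 + 300 + 100 + 100 = 2500 kg.
Lower bound: ⌈2500/1000⌉ = 3 containers.
A packing using 3 containers:
  container 1: 900 + 100 = 1000
  container 2: 600 + 300 + 100 = 1000
  container 3: 500 = 500
This matches the lower bound, so 3 is optimal.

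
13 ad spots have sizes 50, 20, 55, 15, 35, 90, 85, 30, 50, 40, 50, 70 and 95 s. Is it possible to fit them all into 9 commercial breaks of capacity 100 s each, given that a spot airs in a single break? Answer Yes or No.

A valid assignment using 8 commercial breaks:
  break 1: 95 = 95
  break 2: 90 = 90
  break 3: 85 + 15 = 100
  break 4: 70 + 30 = 100
  break 5: 55 + 40 = 95
  break 6: 50 + 50 = 100
  break 7: 50 + 35 = 85
  break 8: 20 = 20
That uses only 8 ≤ 9, so 9 commercial breaks are enough.

Yes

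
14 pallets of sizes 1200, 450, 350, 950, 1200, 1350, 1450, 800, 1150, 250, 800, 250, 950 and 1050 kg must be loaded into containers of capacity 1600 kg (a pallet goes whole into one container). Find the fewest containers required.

9

Total = 1450 + 1350 + 1200 + 1200 + 1150 + 1050 + 950 + 950 + 800 + 800 + 450 + 350 + 250 + 250 = 12200 kg.
Lower bound: ⌈12200/1600⌉ = 8 containers.
A packing using 9 containers:
  container 1: 1450 = 1450
  container 2: 1350 + 250 = 1600
  container 3: 1200 + 350 = 1550
  container 4: 1200 + 250 = 1450
  container 5: 1150 + 450 = 1600
  container 6: 1050 = 1050
  container 7: 950 = 950
  container 8: 950 = 950
  container 9: 800 + 800 = 1600
No arrangement into 8 containers stays within capacity, so 9 is optimal.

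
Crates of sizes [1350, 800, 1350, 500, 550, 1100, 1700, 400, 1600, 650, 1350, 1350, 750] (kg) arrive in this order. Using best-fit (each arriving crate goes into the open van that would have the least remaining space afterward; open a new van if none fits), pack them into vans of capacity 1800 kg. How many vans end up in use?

9

  1350 → van 1 (new)  [load 1350/1800]
  800 → van 2 (new)  [load 800/1800]
  1350 → van 3 (new)  [load 1350/1800]
  500 → van 2  [load 1300/1800]
  550 → van 4 (new)  [load 550/1800]
  1100 → van 4  [load 1650/1800]
  1700 → van 5 (new)  [load 1700/1800]
  400 → van 1  [load 1750/1800]
  1600 → van 6 (new)  [load 1600/1800]
  650 → van 7 (new)  [load 650/1800]
  1350 → van 8 (new)  [load 1350/1800]
  1350 → van 9 (new)  [load 1350/1800]
  750 → van 7  [load 1400/1800]
9 vans opened.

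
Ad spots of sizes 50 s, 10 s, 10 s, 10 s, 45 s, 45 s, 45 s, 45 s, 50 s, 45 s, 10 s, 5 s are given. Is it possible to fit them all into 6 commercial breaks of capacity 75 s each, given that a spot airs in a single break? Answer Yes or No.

No

Total = 370 s; ⌈370/75⌉ = 5.
7 ad spots each exceed half the capacity and cannot share a break, forcing at least 7 commercial breaks.
At least 7 commercial breaks are required, but only 6 are allowed.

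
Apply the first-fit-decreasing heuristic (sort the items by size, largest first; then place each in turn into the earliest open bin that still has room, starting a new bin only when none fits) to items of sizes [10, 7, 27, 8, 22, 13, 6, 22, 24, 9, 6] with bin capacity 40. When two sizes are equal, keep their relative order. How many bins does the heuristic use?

Sorted descending: 27, 24, 22, 22, 13, 10, 9, 8, 7, 6, 6.
  27 → bin 1 (new)  [load 27/40]
  24 → bin 2 (new)  [load 24/40]
  22 → bin 3 (new)  [load 22/40]
  22 → bin 4 (new)  [load 22/40]
  13 → bin 1  [load 40/40]
  10 → bin 2  [load 34/40]
  9 → bin 3  [load 31/40]
  8 → bin 3  [load 39/40]
  7 → bin 4  [load 29/40]
  6 → bin 2  [load 40/40]
  6 → bin 4  [load 35/40]
4 bins opened.

4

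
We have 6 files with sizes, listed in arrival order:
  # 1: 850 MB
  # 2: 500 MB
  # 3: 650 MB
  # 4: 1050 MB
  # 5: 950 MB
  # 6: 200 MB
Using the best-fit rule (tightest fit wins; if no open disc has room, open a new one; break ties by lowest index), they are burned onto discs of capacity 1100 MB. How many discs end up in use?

5

  850 → disc 1 (new)  [load 850/1100]
  500 → disc 2 (new)  [load 500/1100]
  650 → disc 3 (new)  [load 650/1100]
  1050 → disc 4 (new)  [load 1050/1100]
  950 → disc 5 (new)  [load 950/1100]
  200 → disc 1  [load 1050/1100]
5 discs opened.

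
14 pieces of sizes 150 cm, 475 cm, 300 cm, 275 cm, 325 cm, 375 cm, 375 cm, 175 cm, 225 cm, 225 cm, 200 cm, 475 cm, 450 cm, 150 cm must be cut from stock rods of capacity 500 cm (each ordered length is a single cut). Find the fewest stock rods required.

10

Total = 475 + 475 + 450 + 375 + 375 + 325 + 300 + 275 + 225 + 225 + 200 + 175 + 150 + 150 = 4175 cm.
Lower bound: ⌈4175/500⌉ = 9 stock rods.
A packing using 10 stock rods:
  stock rod 1: 475 = 475
  stock rod 2: 475 = 475
  stock rod 3: 450 = 450
  stock rod 4: 375 = 375
  stock rod 5: 375 = 375
  stock rod 6: 325 + 175 = 500
  stock rod 7: 300 + 200 = 500
  stock rod 8: 275 + 225 = 500
  stock rod 9: 225 + 150 = 375
  stock rod 10: 150 = 150
No arrangement into 9 stock rods stays within capacity, so 10 is optimal.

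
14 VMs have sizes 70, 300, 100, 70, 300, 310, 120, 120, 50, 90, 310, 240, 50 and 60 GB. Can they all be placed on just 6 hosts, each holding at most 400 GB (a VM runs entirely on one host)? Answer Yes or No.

Yes

A valid assignment using 6 hosts:
  host 1: 310 + 90 = 400
  host 2: 310 + 70 = 380
  host 3: 300 + 100 = 400
  host 4: 300 + 70 = 370
  host 5: 240 + 120 = 360
  host 6: 120 + 60 + 50 + 50 = 280
Every load is within 400 GB, so 6 hosts suffice.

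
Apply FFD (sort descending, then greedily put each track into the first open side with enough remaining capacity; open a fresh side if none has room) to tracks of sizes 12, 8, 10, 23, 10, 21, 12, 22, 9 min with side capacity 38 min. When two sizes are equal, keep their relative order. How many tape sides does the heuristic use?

4

Sorted descending: 23, 22, 21, 12, 12, 10, 10, 9, 8.
  23 → side 1 (new)  [load 23/38]
  22 → side 2 (new)  [load 22/38]
  21 → side 3 (new)  [load 21/38]
  12 → side 1  [load 35/38]
  12 → side 2  [load 34/38]
  10 → side 3  [load 31/38]
  10 → side 4 (new)  [load 10/38]
  9 → side 4  [load 19/38]
  8 → side 4  [load 27/38]
4 tape sides opened.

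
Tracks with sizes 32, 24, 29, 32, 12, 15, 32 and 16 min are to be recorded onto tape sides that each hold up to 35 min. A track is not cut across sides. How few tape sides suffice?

Total = 32 + 32 + 32 + 29 + 24 + 16 + 15 + 12 = 192 min.
Lower bound: ⌈192/35⌉ = 6 tape sides.
A packing using 7 tape sides:
  side 1: 32 = 32
  side 2: 32 = 32
  side 3: 32 = 32
  side 4: 29 = 29
  side 5: 24 = 24
  side 6: 16 + 15 = 31
  side 7: 12 = 12
No arrangement into 6 tape sides stays within capacity, so 7 is optimal.

7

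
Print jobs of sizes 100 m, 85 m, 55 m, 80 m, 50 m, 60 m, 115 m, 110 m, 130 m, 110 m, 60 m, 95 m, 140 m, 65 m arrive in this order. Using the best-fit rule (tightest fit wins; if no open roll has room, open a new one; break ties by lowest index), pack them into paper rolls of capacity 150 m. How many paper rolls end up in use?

10

  100 → roll 1 (new)  [load 100/150]
  85 → roll 2 (new)  [load 85/150]
  55 → roll 2  [load 140/150]
  80 → roll 3 (new)  [load 80/150]
  50 → roll 1  [load 150/150]
  60 → roll 3  [load 140/150]
  115 → roll 4 (new)  [load 115/150]
  110 → roll 5 (new)  [load 110/150]
  130 → roll 6 (new)  [load 130/150]
  110 → roll 7 (new)  [load 110/150]
  60 → roll 8 (new)  [load 60/150]
  95 → roll 9 (new)  [load 95/150]
  140 → roll 10 (new)  [load 140/150]
  65 → roll 8  [load 125/150]
10 paper rolls opened.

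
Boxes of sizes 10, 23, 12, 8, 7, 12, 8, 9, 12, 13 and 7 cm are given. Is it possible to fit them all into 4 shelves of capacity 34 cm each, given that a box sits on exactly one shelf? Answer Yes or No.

Yes

A valid assignment using 4 shelves:
  shelf 1: 23 + 10 = 33
  shelf 2: 13 + 12 + 9 = 34
  shelf 3: 12 + 12 + 8 = 32
  shelf 4: 8 + 7 + 7 = 22
Every load is within 34 cm, so 4 shelves suffice.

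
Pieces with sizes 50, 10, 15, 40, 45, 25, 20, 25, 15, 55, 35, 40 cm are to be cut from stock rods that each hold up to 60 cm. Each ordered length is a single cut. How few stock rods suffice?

Total = 55 + 50 + 45 + 40 + 40 + 35 + 25 + 25 + 20 + 15 + 15 + 10 = 375 cm.
Lower bound: ⌈375/60⌉ = 7 stock rods.
A packing using 7 stock rods:
  stock rod 1: 55 = 55
  stock rod 2: 50 + 10 = 60
  stock rod 3: 45 + 15 = 60
  stock rod 4: 40 + 20 = 60
  stock rod 5: 40 + 15 = 55
  stock rod 6: 35 + 25 = 60
  stock rod 7: 25 = 25
This matches the lower bound, so 7 is optimal.

7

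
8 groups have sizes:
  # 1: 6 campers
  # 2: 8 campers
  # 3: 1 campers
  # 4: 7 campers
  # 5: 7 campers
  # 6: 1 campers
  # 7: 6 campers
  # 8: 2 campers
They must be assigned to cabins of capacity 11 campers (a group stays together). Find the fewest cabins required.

Total = 8 + 7 + 7 + 6 + 6 + 2 + 1 + 1 = 38 campers.
Lower bound: ⌈38/11⌉ = 4 cabins.
Also, 5 groups each exceed 11/2 campers, and no two of those can share a cabin, so at least 5 cabins are needed.
A packing using 5 cabins:
  cabin 1: 8 + 2 + 1 = 11
  cabin 2: 7 + 1 = 8
  cabin 3: 7 = 7
  cabin 4: 6 = 6
  cabin 5: 6 = 6
This matches the lower bound, so 5 is optimal.

5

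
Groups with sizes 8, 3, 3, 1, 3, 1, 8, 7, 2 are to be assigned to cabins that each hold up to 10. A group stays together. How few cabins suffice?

4

Total = 8 + 8 + 7 + 3 + 3 + 3 + 2 + 1 + 1 = 36.
Lower bound: ⌈36/10⌉ = 4 cabins.
A packing using 4 cabins:
  cabin 1: 8 + 2 = 10
  cabin 2: 8 + 1 + 1 = 10
  cabin 3: 7 + 3 = 10
  cabin 4: 3 + 3 = 6
This matches the lower bound, so 4 is optimal.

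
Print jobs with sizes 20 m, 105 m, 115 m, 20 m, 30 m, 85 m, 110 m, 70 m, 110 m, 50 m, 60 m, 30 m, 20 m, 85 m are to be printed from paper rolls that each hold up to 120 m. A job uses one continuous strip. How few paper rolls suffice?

8

Total = 115 + 110 + 110 + 105 + 85 + 85 + 70 + 60 + 50 + 30 + 30 + 20 + 20 + 20 = 910 m.
Lower bound: ⌈910/120⌉ = 8 paper rolls.
A packing using 8 paper rolls:
  roll 1: 115 = 115
  roll 2: 110 = 110
  roll 3: 110 = 110
  roll 4: 105 = 105
  roll 5: 85 + 30 = 115
  roll 6: 85 + 30 = 115
  roll 7: 70 + 50 = 120
  roll 8: 60 + 20 + 20 + 20 = 120
This matches the lower bound, so 8 is optimal.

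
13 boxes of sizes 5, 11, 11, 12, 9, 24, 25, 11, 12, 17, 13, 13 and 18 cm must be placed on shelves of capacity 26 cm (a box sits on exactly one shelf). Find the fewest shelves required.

Total = 25 + 24 + 18 + 17 + 13 + 13 + 12 + 12 + 11 + 11 + 11 + 9 + 5 = 181 cm.
Lower bound: ⌈181/26⌉ = 7 shelves.
A packing using 8 shelves:
  shelf 1: 25 = 25
  shelf 2: 24 = 24
  shelf 3: 18 + 5 = 23
  shelf 4: 17 + 9 = 26
  shelf 5: 13 + 13 = 26
  shelf 6: 12 + 12 = 24
  shelf 7: 11 + 11 = 22
  shelf 8: 11 = 11
No arrangement into 7 shelves stays within capacity, so 8 is optimal.

8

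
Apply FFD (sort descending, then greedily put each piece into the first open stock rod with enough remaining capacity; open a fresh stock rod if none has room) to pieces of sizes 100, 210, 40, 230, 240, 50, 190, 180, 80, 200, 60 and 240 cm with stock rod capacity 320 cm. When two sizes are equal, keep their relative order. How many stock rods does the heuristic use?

Sorted descending: 240, 240, 230, 210, 200, 190, 180, 100, 80, 60, 50, 40.
  240 → stock rod 1 (new)  [load 240/320]
  240 → stock rod 2 (new)  [load 240/320]
  230 → stock rod 3 (new)  [load 230/320]
  210 → stock rod 4 (new)  [load 210/320]
  200 → stock rod 5 (new)  [load 200/320]
  190 → stock rod 6 (new)  [load 190/320]
  180 → stock rod 7 (new)  [load 180/320]
  100 → stock rod 4  [load 310/320]
  80 → stock rod 1  [load 320/320]
  60 → stock rod 2  [load 300/320]
  50 → stock rod 3  [load 280/320]
  40 → stock rod 3  [load 320/320]
7 stock rods opened.

7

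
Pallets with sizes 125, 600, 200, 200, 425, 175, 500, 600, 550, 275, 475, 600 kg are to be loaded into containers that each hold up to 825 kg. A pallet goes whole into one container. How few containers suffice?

7

Total = 600 + 600 + 600 + 550 + 500 + 475 + 425 + 275 + 200 + 200 + 175 + 125 = 4725 kg.
Lower bound: ⌈4725/825⌉ = 6 containers.
Also, 7 pallets each exceed 825/2 kg, and no two of those can share a container, so at least 7 containers are needed.
A packing using 7 containers:
  container 1: 600 + 200 = 800
  container 2: 600 + 200 = 800
  container 3: 600 + 175 = 775
  container 4: 550 + 275 = 825
  container 5: 500 + 125 = 625
  container 6: 475 = 475
  container 7: 425 = 425
This matches the lower bound, so 7 is optimal.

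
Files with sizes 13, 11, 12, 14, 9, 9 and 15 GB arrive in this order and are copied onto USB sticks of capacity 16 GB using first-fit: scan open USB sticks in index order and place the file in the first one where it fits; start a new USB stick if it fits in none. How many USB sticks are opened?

  13 → USB stick 1 (new)  [load 13/16]
  11 → USB stick 2 (new)  [load 11/16]
  12 → USB stick 3 (new)  [load 12/16]
  14 → USB stick 4 (new)  [load 14/16]
  9 → USB stick 5 (new)  [load 9/16]
  9 → USB stick 6 (new)  [load 9/16]
  15 → USB stick 7 (new)  [load 15/16]
7 USB sticks opened.

7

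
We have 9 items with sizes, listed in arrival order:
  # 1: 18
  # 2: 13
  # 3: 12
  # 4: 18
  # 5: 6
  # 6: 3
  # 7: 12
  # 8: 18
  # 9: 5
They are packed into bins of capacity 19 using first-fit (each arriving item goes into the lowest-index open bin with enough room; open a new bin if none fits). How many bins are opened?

  18 → bin 1 (new)  [load 18/19]
  13 → bin 2 (new)  [load 13/19]
  12 → bin 3 (new)  [load 12/19]
  18 → bin 4 (new)  [load 18/19]
  6 → bin 2  [load 19/19]
  3 → bin 3  [load 15/19]
  12 → bin 5 (new)  [load 12/19]
  18 → bin 6 (new)  [load 18/19]
  5 → bin 5  [load 17/19]
6 bins opened.

6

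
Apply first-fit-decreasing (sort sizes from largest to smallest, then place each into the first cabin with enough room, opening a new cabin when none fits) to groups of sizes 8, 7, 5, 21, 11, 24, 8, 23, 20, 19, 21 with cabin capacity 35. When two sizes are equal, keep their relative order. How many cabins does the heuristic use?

6

Sorted descending: 24, 23, 21, 21, 20, 19, 11, 8, 8, 7, 5.
  24 → cabin 1 (new)  [load 24/35]
  23 → cabin 2 (new)  [load 23/35]
  21 → cabin 3 (new)  [load 21/35]
  21 → cabin 4 (new)  [load 21/35]
  20 → cabin 5 (new)  [load 20/35]
  19 → cabin 6 (new)  [load 19/35]
  11 → cabin 1  [load 35/35]
  8 → cabin 2  [load 31/35]
  8 → cabin 3  [load 29/35]
  7 → cabin 4  [load 28/35]
  5 → cabin 3  [load 34/35]
6 cabins opened.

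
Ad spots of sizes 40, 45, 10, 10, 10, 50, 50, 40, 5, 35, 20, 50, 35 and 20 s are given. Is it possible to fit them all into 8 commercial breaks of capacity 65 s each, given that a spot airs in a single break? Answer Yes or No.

Yes

A valid assignment using 8 commercial breaks:
  break 1: 50 + 10 + 5 = 65
  break 2: 50 + 10 = 60
  break 3: 50 + 10 = 60
  break 4: 45 + 20 = 65
  break 5: 40 + 20 = 60
  break 6: 40 = 40
  break 7: 35 = 35
  break 8: 35 = 35
Every load is within 65 s, so 8 commercial breaks suffice.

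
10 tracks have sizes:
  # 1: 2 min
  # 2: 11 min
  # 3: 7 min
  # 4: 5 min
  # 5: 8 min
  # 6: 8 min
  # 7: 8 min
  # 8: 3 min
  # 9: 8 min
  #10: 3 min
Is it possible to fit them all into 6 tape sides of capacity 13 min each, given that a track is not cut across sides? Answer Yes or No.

Yes

A valid assignment using 6 tape sides:
  side 1: 11 + 2 = 13
  side 2: 8 + 5 = 13
  side 3: 8 + 3 = 11
  side 4: 8 + 3 = 11
  side 5: 8 = 8
  side 6: 7 = 7
Every load is within 13 min, so 6 tape sides suffice.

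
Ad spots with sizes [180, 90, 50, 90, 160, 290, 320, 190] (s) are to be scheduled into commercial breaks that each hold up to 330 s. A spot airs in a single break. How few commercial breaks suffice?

Total = 320 + 290 + 190 + 180 + 160 + 90 + 90 + 50 = 1370 s.
Lower bound: ⌈1370/330⌉ = 5 commercial breaks.
A packing using 5 commercial breaks:
  break 1: 320 = 320
  break 2: 290 = 290
  break 3: 190 + 90 + 50 = 330
  break 4: 180 + 90 = 270
  break 5: 160 = 160
This matches the lower bound, so 5 is optimal.

5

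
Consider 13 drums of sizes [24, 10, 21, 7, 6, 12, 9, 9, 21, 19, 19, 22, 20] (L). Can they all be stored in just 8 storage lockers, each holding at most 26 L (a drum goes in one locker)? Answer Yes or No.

Total = 199 L; ⌈199/26⌉ = 8.
The bound of 8 does not rule out 8, but exhaustive search shows no assignment into 8 storage lockers of capacity 26 L exists — the minimum is 9.

No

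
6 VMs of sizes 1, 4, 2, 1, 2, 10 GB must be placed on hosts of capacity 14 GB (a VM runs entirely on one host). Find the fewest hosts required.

Total = 10 + 4 + 2 + 2 + 1 + 1 = 20 GB.
Lower bound: ⌈20/14⌉ = 2 hosts.
A packing using 2 hosts:
  host 1: 10 + 4 = 14
  host 2: 2 + 2 + 1 + 1 = 6
This matches the lower bound, so 2 is optimal.

2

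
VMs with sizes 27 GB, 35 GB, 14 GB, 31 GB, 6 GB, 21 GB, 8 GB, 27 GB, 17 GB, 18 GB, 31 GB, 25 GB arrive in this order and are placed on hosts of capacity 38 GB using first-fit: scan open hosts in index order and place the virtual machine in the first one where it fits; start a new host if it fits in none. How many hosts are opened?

  27 → host 1 (new)  [load 27/38]
  35 → host 2 (new)  [load 35/38]
  14 → host 3 (new)  [load 14/38]
  31 → host 4 (new)  [load 31/38]
  6 → host 1  [load 33/38]
  21 → host 3  [load 35/38]
  8 → host 5 (new)  [load 8/38]
  27 → host 5  [load 35/38]
  17 → host 6 (new)  [load 17/38]
  18 → host 6  [load 35/38]
  31 → host 7 (new)  [load 31/38]
  25 → host 8 (new)  [load 25/38]
8 hosts opened.

8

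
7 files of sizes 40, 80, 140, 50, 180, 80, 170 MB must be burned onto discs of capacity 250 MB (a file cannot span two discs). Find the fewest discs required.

4

Total = 180 + 170 + 140 + 80 + 80 + 50 + 40 = 740 MB.
Lower bound: ⌈740/250⌉ = 3 discs.
A packing using 4 discs:
  disc 1: 180 + 50 = 230
  disc 2: 170 + 80 = 250
  disc 3: 140 + 80 = 220
  disc 4: 40 = 40
No arrangement into 3 discs stays within capacity, so 4 is optimal.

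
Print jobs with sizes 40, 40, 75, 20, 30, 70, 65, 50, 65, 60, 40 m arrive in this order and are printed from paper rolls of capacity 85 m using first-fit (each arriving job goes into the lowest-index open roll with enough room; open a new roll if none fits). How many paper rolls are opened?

  40 → roll 1 (new)  [load 40/85]
  40 → roll 1  [load 80/85]
  75 → roll 2 (new)  [load 75/85]
  20 → roll 3 (new)  [load 20/85]
  30 → roll 3  [load 50/85]
  70 → roll 4 (new)  [load 70/85]
  65 → roll 5 (new)  [load 65/85]
  50 → roll 6 (new)  [load 50/85]
  65 → roll 7 (new)  [load 65/85]
  60 → roll 8 (new)  [load 60/85]
  40 → roll 9 (new)  [load 40/85]
9 paper rolls opened.

9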